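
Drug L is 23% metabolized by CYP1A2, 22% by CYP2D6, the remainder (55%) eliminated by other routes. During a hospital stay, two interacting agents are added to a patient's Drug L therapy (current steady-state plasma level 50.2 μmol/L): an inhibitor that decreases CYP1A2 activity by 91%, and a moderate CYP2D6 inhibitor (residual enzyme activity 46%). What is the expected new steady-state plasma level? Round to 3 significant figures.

The CYP1A2 pathway (23% of clearance) is reduced to 0.09× activity: 0.23 × 0.09 = 0.0207.
The CYP2D6 pathway (22% of clearance) drops to 0.46× activity: 0.22 × 0.46 = 0.1012.
The remaining 55% of clearance is unaffected.
Relative clearance = 0.0207 + 0.1012 + 0.55 = 0.6719.
Dividing the baseline by the relative clearance: 50.2 / 0.6719 = 74.7 μmol/L.

74.7 μmol/L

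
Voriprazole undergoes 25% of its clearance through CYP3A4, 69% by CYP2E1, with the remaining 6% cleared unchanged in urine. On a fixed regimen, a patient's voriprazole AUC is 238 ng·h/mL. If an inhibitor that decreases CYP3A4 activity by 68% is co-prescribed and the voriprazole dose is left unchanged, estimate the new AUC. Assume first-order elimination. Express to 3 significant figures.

CYP3A4: 0.25 × 0.32 = 0.08
CYP2E1: 0.69 (unchanged)
Other: 0.06 (unchanged)
Relative clearance = 0.08 + 0.69 + 0.06 = 0.83.
With dosing unchanged, AUC scales as 1/CL: 238 / 0.83 = 287 ng·h/mL.

287 ng·h/mL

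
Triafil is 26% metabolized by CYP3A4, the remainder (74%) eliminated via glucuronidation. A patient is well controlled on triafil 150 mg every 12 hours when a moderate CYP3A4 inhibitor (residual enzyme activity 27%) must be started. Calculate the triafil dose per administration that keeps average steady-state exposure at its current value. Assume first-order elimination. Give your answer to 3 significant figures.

122 mg

The CYP3A4 pathway (26% of clearance) drops to 0.27× activity: 0.26 × 0.27 = 0.0702.
Non-CYP routes (74%) are unchanged.
CL_new/CL_old = 0.0702 + 0.74 = 0.8102.
Exposure is unchanged when dose changes in proportion to clearance. New dose = 150 mg × 0.8102 = 122 mg.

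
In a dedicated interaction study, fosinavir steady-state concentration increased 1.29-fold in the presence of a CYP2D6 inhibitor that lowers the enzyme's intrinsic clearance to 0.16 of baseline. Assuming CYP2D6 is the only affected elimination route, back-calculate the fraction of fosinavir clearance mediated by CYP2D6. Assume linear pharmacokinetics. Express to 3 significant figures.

Call the CYP2D6 fraction fm. After the interaction, CL_new/CL_old = fm × 0.16 + (1 − fm).
Steady-state concentration ratio = 1 / (new CL fraction), so new CL fraction = 1 / 1.29 = 0.7752.
fm × 0.16 + 1 − fm = 0.7752  ⇒  fm × (0.16 − 1) = −0.2248  ⇒  fm = 0.268.

0.268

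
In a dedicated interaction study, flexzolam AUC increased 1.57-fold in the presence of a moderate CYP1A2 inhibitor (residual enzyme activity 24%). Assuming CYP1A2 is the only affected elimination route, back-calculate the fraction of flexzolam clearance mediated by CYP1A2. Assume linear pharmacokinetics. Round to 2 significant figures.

Let fm be the CYP1A2 fraction. New clearance relative to baseline = fm × 0.24 + (1 − fm).
AUC ratio = 1 / (new CL fraction), so new CL fraction = 1 / 1.57 = 0.6369.
fm × 0.24 + 1 − fm = 0.6369  ⇒  fm × (0.24 − 1) = −0.3631  ⇒  fm = 0.48.

0.48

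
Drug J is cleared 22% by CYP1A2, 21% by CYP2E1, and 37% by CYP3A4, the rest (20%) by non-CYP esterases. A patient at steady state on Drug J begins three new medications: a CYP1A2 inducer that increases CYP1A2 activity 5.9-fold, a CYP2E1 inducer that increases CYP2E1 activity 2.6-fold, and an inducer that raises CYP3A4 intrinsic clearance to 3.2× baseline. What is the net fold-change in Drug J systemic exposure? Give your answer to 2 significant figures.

0.31

CYP1A2: 0.22 × 5.9 = 1.298
CYP2E1: 0.21 × 2.6 = 0.546
CYP3A4: 0.37 × 3.2 = 1.184
Other: 0.2 (unchanged)
New clearance relative to baseline: 1.298 + 0.546 + 1.184 + 0.2 = 3.228.
Because systemic exposure varies inversely with clearance, the combined effect is 1 / 3.228 = 0.31.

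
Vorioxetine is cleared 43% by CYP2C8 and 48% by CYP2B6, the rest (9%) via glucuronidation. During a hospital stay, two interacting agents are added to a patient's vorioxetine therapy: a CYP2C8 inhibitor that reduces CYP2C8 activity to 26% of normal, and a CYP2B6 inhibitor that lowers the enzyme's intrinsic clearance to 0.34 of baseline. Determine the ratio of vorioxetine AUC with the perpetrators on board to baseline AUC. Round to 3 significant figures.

The CYP2C8 pathway (43% of clearance) drops to 0.26× activity: 0.43 × 0.26 = 0.1118.
The CYP2B6 pathway (48% of clearance) drops to 0.34× activity: 0.48 × 0.34 = 0.1632.
The remaining 9% of clearance is unaffected.
CL_new/CL_old = 0.1118 + 0.1632 + 0.09 = 0.365.
Because AUC varies inversely with clearance, the combined effect is 1 / 0.365 = 2.74.

2.74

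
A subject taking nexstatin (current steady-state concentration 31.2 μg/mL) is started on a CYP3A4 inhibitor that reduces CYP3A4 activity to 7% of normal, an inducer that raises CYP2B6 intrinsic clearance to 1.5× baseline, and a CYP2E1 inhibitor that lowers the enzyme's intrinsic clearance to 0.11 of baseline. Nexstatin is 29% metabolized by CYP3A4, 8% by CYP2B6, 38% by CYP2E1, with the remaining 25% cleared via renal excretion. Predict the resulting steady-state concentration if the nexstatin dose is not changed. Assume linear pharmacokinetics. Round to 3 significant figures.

The CYP3A4 pathway (29% of clearance) falls to 0.07× activity: 0.29 × 0.07 = 0.0203.
The CYP2B6 pathway (8% of clearance) increases to 1.5× activity: 0.08 × 1.5 = 0.12.
The CYP2E1 pathway (38% of clearance) drops to 0.11× activity: 0.38 × 0.11 = 0.0418.
Non-CYP routes (25%) are unchanged.
New clearance relative to baseline: 0.0203 + 0.12 + 0.0418 + 0.25 = 0.4321.
Dividing the baseline by the relative clearance: 31.2 / 0.4321 = 72.2 μg/mL.

72.2 μg/mL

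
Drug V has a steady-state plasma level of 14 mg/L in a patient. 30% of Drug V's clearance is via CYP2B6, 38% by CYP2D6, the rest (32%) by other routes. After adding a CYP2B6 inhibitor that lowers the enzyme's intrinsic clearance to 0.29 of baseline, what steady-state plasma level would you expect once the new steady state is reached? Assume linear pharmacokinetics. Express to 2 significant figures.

CYP2B6: 0.3 × 0.29 = 0.087
CYP2D6: 0.38 (unchanged)
Other: 0.32 (unchanged)
New clearance relative to baseline: 0.087 + 0.38 + 0.32 = 0.787.
Steady-state plasma level ∝ 1/CL, so new value = 14 / 0.787 = 18 mg/L.

18 mg/L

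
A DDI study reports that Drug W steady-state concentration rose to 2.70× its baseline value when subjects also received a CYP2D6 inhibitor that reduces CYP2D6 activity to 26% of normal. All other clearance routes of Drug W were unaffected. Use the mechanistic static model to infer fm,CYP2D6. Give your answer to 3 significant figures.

0.851

Write x for the fraction cleared via CYP2D6. The observed steady-state concentration change means clearance fell to 1/2.70 = 0.3704 of baseline.
Only the CYP2D6 route changed, so 0.3704 = x·0.26 + (1 − x), giving x = 0.851.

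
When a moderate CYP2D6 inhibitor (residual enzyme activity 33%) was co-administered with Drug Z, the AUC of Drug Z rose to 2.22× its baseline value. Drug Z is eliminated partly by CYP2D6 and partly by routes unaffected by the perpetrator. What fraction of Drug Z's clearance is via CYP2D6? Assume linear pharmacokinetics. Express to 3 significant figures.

CL'/CL = 1 / 2.22 = 0.4505
0.33·fm + (1 − fm) = 0.4505
fm = (0.4505 − 1) / (0.33 − 1) = 0.820

0.820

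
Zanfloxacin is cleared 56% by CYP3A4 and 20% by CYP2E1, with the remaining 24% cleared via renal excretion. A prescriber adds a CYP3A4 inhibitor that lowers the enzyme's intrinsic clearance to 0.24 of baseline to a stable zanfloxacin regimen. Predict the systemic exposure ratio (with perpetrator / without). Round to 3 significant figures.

1.74

CYP3A4: 0.56 × 0.24 = 0.1344
CYP2E1: 0.2 (unchanged)
Other: 0.24 (unchanged)
CL_new/CL_old = 0.1344 + 0.2 + 0.24 = 0.5744.
Since systemic exposure ∝ 1/CL, the ratio is 1 / 0.5744 = 1.74.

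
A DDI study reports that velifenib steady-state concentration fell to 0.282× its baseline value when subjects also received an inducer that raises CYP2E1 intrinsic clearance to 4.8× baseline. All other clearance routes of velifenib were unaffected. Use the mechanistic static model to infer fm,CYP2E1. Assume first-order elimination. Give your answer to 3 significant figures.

Let fm be the CYP2E1 fraction. New clearance relative to baseline = fm × 4.8 + (1 − fm).
Steady-state concentration ratio = 1 / (new CL fraction), so new CL fraction = 1 / 0.282 = 3.546.
fm × 4.8 + 1 − fm = 3.546  ⇒  fm × (4.8 − 1) = 2.546  ⇒  fm = 0.670.

0.670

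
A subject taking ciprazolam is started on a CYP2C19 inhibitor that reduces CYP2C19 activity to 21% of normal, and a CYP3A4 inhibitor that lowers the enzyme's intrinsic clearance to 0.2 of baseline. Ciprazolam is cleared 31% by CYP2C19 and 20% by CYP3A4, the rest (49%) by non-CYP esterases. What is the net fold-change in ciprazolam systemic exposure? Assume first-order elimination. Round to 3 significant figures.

The CYP2C19 pathway (31% of clearance) falls to 0.21× activity: 0.31 × 0.21 = 0.0651.
The CYP3A4 pathway (20% of clearance) falls to 0.2× activity: 0.2 × 0.2 = 0.04.
Non-CYP routes (49%) are unchanged.
Relative clearance = 0.0651 + 0.04 + 0.49 = 0.5951.
Net systemic exposure ratio = 1 / 0.5951 = 1.68.

1.68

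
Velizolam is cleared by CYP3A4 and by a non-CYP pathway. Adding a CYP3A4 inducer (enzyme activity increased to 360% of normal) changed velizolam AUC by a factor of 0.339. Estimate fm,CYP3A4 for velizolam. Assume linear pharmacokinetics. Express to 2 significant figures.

Write x for the fraction cleared via CYP3A4. The observed AUC change means clearance rose to 1/0.339 = 2.95 of baseline.
Only the CYP3A4 route changed, so 2.95 = x·3.6 + (1 − x), giving x = 0.75.

0.75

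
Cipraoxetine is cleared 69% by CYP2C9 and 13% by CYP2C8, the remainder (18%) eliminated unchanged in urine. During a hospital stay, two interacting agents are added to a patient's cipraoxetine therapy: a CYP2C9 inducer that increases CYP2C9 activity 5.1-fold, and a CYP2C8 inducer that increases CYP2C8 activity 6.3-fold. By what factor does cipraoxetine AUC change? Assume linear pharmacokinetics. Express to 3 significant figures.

0.221

The CYP2C9 pathway (69% of clearance) is boosted to 5.1× activity: 0.69 × 5.1 = 3.519.
The CYP2C8 pathway (13% of clearance) rises to 6.3× activity: 0.13 × 6.3 = 0.819.
The remaining 18% of clearance is unaffected.
Relative clearance = 3.519 + 0.819 + 0.18 = 4.518.
AUC ∝ 1/CL: fold-change = 1 / 4.518 = 0.221.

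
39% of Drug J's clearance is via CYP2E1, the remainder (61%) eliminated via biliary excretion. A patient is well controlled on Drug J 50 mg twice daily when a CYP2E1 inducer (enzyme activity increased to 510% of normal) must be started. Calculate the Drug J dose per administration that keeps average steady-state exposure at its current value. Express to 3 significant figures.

130 mg

The CYP2E1 pathway (39% of clearance) increases to 5.1× activity: 0.39 × 5.1 = 1.989.
Non-CYP routes (61%) are unchanged.
CL_new/CL_old = 1.989 + 0.61 = 2.599.
Exposure is unchanged when dose changes in proportion to clearance. New dose = 50 mg × 2.599 = 130 mg.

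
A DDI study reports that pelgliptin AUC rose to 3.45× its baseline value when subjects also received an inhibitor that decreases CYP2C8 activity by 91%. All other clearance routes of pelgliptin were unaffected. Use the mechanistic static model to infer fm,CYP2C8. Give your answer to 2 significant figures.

0.78

CL'/CL = 1 / 3.45 = 0.2899
0.09·fm + (1 − fm) = 0.2899
fm = (0.2899 − 1) / (0.09 − 1) = 0.78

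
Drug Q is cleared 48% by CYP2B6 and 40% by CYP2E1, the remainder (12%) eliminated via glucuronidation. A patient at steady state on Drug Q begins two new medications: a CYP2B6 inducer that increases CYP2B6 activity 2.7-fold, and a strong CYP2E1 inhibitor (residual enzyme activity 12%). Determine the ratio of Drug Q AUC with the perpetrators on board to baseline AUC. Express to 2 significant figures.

CYP2B6: 0.48 × 2.7 = 1.296
CYP2E1: 0.4 × 0.12 = 0.048
Other: 0.12 (unchanged)
New clearance relative to baseline: 1.296 + 0.048 + 0.12 = 1.464.
Net AUC ratio = 1 / 1.464 = 0.68.

0.68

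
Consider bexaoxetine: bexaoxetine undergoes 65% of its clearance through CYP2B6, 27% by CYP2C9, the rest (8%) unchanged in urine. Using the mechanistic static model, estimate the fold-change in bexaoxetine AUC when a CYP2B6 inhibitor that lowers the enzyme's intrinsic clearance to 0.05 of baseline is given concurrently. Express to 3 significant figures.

2.61

CYP2B6: 0.65 × 0.05 = 0.0325
CYP2C9: 0.27 (unchanged)
Other: 0.08 (unchanged)
CL_new/CL_old = 0.0325 + 0.27 + 0.08 = 0.3825.
AUC ratio = CL_old/CL_new = 1 / 0.3825 = 2.61.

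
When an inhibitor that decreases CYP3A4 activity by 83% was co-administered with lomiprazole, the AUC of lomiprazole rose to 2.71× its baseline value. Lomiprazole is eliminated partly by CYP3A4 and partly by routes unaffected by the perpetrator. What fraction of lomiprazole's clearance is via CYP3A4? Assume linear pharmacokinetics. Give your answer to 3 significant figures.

0.760

Write x for the fraction cleared via CYP3A4. The observed AUC change means clearance fell to 1/2.71 = 0.369 of baseline.
Setting x·0.17 + (1 − x) = 0.369 and solving: x = (0.369 − 1)/(0.17 − 1) = 0.760.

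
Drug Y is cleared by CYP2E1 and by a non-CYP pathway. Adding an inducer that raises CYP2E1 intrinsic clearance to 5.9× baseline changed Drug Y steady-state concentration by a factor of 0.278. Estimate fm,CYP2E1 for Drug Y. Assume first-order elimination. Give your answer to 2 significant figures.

Write x for the fraction cleared via CYP2E1. The observed steady-state concentration change means clearance rose to 1/0.278 = 3.597 of baseline.
Only the CYP2E1 route changed, so 3.597 = x·5.9 + (1 − x), giving x = 0.53.

0.53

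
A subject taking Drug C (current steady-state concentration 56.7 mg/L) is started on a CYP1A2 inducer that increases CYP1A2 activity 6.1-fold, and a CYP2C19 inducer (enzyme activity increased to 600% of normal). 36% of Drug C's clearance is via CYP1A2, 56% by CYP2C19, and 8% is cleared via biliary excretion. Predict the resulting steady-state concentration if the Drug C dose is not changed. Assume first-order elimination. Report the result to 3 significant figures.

10.1 mg/L

The CYP1A2 pathway (36% of clearance) increases to 6.1× activity: 0.36 × 6.1 = 2.196.
The CYP2C19 pathway (56% of clearance) is boosted to 6× activity: 0.56 × 6 = 3.36.
The remaining 8% of clearance is unaffected.
Relative clearance = 2.196 + 3.36 + 0.08 = 5.636.
Steady-state concentration ∝ 1/CL: new value = 56.7 / 5.636 = 10.1 mg/L.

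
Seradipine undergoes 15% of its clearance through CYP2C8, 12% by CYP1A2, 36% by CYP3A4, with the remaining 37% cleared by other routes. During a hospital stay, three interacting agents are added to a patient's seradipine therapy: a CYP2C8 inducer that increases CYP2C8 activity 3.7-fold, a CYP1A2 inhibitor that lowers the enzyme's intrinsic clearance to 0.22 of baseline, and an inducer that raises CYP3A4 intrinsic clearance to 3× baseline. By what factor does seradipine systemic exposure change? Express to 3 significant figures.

0.492

CYP2C8: 0.15 × 3.7 = 0.555
CYP1A2: 0.12 × 0.22 = 0.0264
CYP3A4: 0.36 × 3 = 1.08
Other: 0.37 (unchanged)
New clearance relative to baseline: 0.555 + 0.0264 + 1.08 + 0.37 = 2.0314.
Because systemic exposure varies inversely with clearance, the combined effect is 1 / 2.0314 = 0.492.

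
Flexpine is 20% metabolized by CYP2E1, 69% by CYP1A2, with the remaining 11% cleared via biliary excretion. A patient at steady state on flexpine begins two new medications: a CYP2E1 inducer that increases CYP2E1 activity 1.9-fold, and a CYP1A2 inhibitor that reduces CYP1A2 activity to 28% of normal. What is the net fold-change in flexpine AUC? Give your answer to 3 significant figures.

The CYP2E1 pathway (20% of clearance) rises to 1.9× activity: 0.2 × 1.9 = 0.38.
The CYP1A2 pathway (69% of clearance) is reduced to 0.28× activity: 0.69 × 0.28 = 0.1932.
Non-CYP routes (11%) are unchanged.
CL_new/CL_old = 0.38 + 0.1932 + 0.11 = 0.6832.
Because AUC varies inversely with clearance, the combined effect is 1 / 0.6832 = 1.46.

1.46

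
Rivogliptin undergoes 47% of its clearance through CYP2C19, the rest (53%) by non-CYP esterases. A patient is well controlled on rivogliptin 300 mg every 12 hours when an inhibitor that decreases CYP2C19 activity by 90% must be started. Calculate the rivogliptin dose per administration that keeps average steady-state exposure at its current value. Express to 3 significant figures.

The CYP2C19 pathway (47% of clearance) falls to 0.1× activity: 0.47 × 0.1 = 0.047.
Non-CYP routes (53%) are unchanged.
CL_new/CL_old = 0.047 + 0.53 = 0.577.
Exposure is unchanged when dose changes in proportion to clearance. New dose = 300 mg × 0.577 = 173 mg.

173 mg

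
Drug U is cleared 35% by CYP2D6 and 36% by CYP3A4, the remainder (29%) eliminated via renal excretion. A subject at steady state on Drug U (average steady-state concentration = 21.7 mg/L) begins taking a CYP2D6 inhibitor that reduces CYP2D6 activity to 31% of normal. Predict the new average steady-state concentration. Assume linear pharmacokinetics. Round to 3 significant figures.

The CYP2D6 pathway (35% of clearance) falls to 0.31× activity: 0.35 × 0.31 = 0.1085.
CYP3A4 (36%) and the residual 29% are unaffected.
New clearance relative to baseline: 0.1085 + 0.36 + 0.29 = 0.7585.
Average steady-state concentration ∝ 1/CL, so new value = 21.7 / 0.7585 = 28.6 mg/L.

28.6 mg/L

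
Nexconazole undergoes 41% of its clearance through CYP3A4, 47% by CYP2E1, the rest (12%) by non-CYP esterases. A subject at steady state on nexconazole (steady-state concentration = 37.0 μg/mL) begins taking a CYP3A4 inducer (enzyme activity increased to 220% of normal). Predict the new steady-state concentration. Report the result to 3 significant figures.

24.8 μg/mL

The CYP3A4 pathway (41% of clearance) is boosted to 2.2× activity: 0.41 × 2.2 = 0.902.
CYP2E1 (47%) and the residual 12% are unaffected.
CL_new/CL_old = 0.902 + 0.47 + 0.12 = 1.492.
Steady-state concentration ∝ 1/CL, so new value = 37.0 / 1.492 = 24.8 μg/mL.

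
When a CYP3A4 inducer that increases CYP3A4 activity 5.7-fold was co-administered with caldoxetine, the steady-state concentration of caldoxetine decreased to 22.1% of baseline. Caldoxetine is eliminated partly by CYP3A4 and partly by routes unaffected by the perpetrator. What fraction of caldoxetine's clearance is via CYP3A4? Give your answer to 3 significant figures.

0.750

Call the CYP3A4 fraction fm. After the interaction, CL_new/CL_old = fm × 5.7 + (1 − fm).
Steady-state concentration ratio = 1 / (new CL fraction), so new CL fraction = 1 / 0.221 = 4.525.
fm × 5.7 + 1 − fm = 4.525  ⇒  fm × (5.7 − 1) = 3.525  ⇒  fm = 0.750.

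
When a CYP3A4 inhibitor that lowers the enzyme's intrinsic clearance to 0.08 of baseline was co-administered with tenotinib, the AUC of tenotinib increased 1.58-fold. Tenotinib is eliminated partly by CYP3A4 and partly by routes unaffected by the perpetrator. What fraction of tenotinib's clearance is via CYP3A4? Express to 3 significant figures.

CL'/CL = 1 / 1.58 = 0.6329
0.08·fm + (1 − fm) = 0.6329
fm = (0.6329 − 1) / (0.08 − 1) = 0.399

0.399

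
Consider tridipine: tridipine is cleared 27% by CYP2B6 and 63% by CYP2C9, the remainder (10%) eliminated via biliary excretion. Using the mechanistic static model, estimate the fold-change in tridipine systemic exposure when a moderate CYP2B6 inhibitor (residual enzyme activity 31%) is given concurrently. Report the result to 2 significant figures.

1.2

CYP2B6: 0.27 × 0.31 = 0.0837
CYP2C9: 0.63 (unchanged)
Other: 0.1 (unchanged)
Relative clearance = 0.0837 + 0.63 + 0.1 = 0.8137.
Since systemic exposure ∝ 1/CL, the ratio is 1 / 0.8137 = 1.2.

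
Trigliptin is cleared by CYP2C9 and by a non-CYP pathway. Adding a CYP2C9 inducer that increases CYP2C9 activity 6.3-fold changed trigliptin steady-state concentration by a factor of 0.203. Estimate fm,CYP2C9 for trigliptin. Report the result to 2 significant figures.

CL'/CL = 1 / 0.203 = 4.926
6.3·fm + (1 − fm) = 4.926
fm = (4.926 − 1) / (6.3 − 1) = 0.74

0.74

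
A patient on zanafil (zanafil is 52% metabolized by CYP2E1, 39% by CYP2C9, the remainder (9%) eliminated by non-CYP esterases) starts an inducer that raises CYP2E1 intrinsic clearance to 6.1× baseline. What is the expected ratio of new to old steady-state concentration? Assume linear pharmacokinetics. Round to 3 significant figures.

0.274

CYP2E1: 0.52 × 6.1 = 3.172
CYP2C9: 0.39 (unchanged)
Other: 0.09 (unchanged)
New clearance relative to baseline: 3.172 + 0.39 + 0.09 = 3.652.
Since steady-state concentration ∝ 1/CL, the ratio is 1 / 3.652 = 0.274.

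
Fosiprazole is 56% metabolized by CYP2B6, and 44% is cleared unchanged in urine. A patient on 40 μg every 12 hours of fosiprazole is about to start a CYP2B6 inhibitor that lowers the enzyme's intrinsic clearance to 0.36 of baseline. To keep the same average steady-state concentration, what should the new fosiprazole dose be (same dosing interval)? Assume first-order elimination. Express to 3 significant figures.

25.7 μg

CYP2B6: 0.56 × 0.36 = 0.2016
Other: 0.44 (unchanged)
New clearance relative to baseline: 0.2016 + 0.44 = 0.6416.
To maintain the same steady-state level, dose must scale with clearance: new dose = 40 × 0.6416 = 25.7 μg.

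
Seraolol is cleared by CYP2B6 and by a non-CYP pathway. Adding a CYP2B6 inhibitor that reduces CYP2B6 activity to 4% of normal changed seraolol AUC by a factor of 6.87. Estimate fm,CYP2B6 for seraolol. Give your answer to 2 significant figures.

CL'/CL = 1 / 6.87 = 0.1456
0.04·fm + (1 − fm) = 0.1456
fm = (0.1456 − 1) / (0.04 − 1) = 0.89

0.89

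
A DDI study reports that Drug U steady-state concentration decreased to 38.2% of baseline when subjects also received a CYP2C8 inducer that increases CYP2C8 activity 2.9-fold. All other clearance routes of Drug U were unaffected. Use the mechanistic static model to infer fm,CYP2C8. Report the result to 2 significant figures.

0.85

Call the CYP2C8 fraction fm. After the interaction, CL_new/CL_old = fm × 2.9 + (1 − fm).
Steady-state concentration ratio = 1 / (new CL fraction), so new CL fraction = 1 / 0.382 = 2.618.
fm × 2.9 + 1 − fm = 2.618  ⇒  fm × (2.9 − 1) = 1.618  ⇒  fm = 0.85.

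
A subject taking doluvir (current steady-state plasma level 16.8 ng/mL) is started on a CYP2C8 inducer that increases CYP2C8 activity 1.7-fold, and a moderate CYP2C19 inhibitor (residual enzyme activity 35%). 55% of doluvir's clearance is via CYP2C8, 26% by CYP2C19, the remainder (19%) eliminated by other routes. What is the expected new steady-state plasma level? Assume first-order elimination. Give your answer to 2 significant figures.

14 ng/mL

The CYP2C8 pathway (55% of clearance) rises to 1.7× activity: 0.55 × 1.7 = 0.935.
The CYP2C19 pathway (26% of clearance) falls to 0.35× activity: 0.26 × 0.35 = 0.091.
The remaining 19% of clearance is unaffected.
New clearance relative to baseline: 0.935 + 0.091 + 0.19 = 1.216.
Steady-state plasma level ∝ 1/CL: new value = 16.8 / 1.216 = 14 ng/mL.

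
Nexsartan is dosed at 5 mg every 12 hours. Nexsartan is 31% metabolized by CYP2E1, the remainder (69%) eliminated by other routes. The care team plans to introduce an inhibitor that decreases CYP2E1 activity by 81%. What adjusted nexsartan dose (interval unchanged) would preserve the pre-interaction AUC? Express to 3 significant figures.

3.74 mg

The CYP2E1 pathway (31% of clearance) drops to 0.19× activity: 0.31 × 0.19 = 0.0589.
Non-CYP routes (69%) are unchanged.
Relative clearance = 0.0589 + 0.69 = 0.7489.
Exposure is unchanged when dose changes in proportion to clearance. New dose = 5 mg × 0.7489 = 3.74 mg.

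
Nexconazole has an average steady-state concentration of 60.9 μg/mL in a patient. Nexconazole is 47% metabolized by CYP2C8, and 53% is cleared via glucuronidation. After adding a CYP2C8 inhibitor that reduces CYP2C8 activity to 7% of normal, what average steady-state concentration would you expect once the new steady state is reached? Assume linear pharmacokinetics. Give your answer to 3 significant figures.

CYP2C8: 0.47 × 0.07 = 0.0329
Other: 0.53 (unchanged)
CL_new/CL_old = 0.0329 + 0.53 = 0.5629.
Average steady-state concentration ∝ 1/CL, so new value = 60.9 / 0.5629 = 108 μg/mL.

108 μg/mL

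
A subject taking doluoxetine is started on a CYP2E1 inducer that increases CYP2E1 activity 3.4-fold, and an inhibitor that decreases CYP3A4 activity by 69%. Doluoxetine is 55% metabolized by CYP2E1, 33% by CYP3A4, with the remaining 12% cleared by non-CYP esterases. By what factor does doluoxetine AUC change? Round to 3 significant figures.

CYP2E1: 0.55 × 3.4 = 1.87
CYP3A4: 0.33 × 0.31 = 0.1023
Other: 0.12 (unchanged)
CL_new/CL_old = 1.87 + 0.1023 + 0.12 = 2.0923.
Net AUC ratio = 1 / 2.0923 = 0.478.

0.478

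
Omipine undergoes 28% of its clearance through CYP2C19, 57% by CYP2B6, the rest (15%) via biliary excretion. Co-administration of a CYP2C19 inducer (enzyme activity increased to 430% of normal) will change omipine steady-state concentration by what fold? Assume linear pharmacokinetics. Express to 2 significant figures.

0.52

The CYP2C19 pathway (28% of clearance) is boosted to 4.3× activity: 0.28 × 4.3 = 1.204.
CYP2B6 (57%) and the residual 15% are unaffected.
Relative clearance = 1.204 + 0.57 + 0.15 = 1.924.
Steady-state concentration is inversely proportional to clearance, so the fold-change is 1 / 1.924 = 0.52.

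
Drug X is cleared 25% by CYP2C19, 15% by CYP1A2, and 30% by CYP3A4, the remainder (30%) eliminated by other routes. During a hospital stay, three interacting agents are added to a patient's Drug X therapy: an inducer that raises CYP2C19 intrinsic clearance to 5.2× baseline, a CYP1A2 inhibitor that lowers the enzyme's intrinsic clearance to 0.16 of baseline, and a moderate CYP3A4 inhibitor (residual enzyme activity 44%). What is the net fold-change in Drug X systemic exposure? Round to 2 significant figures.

The CYP2C19 pathway (25% of clearance) increases to 5.2× activity: 0.25 × 5.2 = 1.3.
The CYP1A2 pathway (15% of clearance) is reduced to 0.16× activity: 0.15 × 0.16 = 0.024.
The CYP3A4 pathway (30% of clearance) is reduced to 0.44× activity: 0.3 × 0.44 = 0.132.
The remaining 30% of clearance is unaffected.
Relative clearance = 1.3 + 0.024 + 0.132 + 0.3 = 1.756.
Because systemic exposure varies inversely with clearance, the combined effect is 1 / 1.756 = 0.57.

0.57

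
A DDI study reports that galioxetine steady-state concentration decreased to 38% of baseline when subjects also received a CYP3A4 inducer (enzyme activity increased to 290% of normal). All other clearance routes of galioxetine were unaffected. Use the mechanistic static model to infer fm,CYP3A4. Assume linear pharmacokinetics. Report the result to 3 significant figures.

Write x for the fraction cleared via CYP3A4. The observed steady-state concentration change means clearance rose to 1/0.380 = 2.632 of baseline.
Setting x·2.9 + (1 − x) = 2.632 and solving: x = (2.632 − 1)/(2.9 − 1) = 0.859.

0.859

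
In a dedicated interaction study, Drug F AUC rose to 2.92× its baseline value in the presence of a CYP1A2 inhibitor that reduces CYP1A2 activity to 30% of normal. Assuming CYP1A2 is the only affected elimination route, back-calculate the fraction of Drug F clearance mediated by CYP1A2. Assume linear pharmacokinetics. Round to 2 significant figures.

0.94

Call the CYP1A2 fraction fm. After the interaction, CL_new/CL_old = fm × 0.3 + (1 − fm).
AUC ratio = 1 / (new CL fraction), so new CL fraction = 1 / 2.92 = 0.3425.
fm × 0.3 + 1 − fm = 0.3425  ⇒  fm × (0.3 − 1) = −0.6575  ⇒  fm = 0.94.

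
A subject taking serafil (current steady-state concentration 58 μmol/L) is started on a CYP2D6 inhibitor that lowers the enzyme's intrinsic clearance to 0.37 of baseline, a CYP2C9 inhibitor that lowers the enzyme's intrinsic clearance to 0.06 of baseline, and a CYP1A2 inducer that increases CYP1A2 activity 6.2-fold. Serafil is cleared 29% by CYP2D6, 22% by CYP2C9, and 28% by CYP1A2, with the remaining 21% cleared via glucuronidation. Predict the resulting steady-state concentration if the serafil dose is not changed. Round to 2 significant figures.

28 μmol/L

The CYP2D6 pathway (29% of clearance) drops to 0.37× activity: 0.29 × 0.37 = 0.1073.
The CYP2C9 pathway (22% of clearance) is reduced to 0.06× activity: 0.22 × 0.06 = 0.0132.
The CYP1A2 pathway (28% of clearance) rises to 6.2× activity: 0.28 × 6.2 = 1.736.
Non-CYP routes (21%) are unchanged.
Relative clearance = 0.1073 + 0.0132 + 1.736 + 0.21 = 2.0665.
Steady-state concentration ∝ 1/CL: new value = 58 / 2.0665 = 28 μmol/L.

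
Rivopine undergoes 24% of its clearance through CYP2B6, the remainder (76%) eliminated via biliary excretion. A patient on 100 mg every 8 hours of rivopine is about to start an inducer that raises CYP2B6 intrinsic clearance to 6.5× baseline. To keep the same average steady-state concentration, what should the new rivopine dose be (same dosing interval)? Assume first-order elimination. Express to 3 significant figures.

The CYP2B6 pathway (24% of clearance) increases to 6.5× activity: 0.24 × 6.5 = 1.56.
Non-CYP routes (76%) are unchanged.
Relative clearance = 1.56 + 0.76 = 2.32.
Css,avg = (dose rate)/CL, so holding Css fixed requires dose ∝ CL: 100 × 2.32 = 232 mg.

232 mg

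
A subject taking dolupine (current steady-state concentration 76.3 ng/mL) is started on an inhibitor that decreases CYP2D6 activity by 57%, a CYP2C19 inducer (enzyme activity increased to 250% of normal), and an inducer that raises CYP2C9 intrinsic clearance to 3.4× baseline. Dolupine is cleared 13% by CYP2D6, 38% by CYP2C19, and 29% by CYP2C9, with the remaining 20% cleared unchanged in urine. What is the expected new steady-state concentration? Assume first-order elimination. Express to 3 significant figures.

The CYP2D6 pathway (13% of clearance) is reduced to 0.43× activity: 0.13 × 0.43 = 0.0559.
The CYP2C19 pathway (38% of clearance) rises to 2.5× activity: 0.38 × 2.5 = 0.95.
The CYP2C9 pathway (29% of clearance) rises to 3.4× activity: 0.29 × 3.4 = 0.986.
The remaining 20% of clearance is unaffected.
Relative clearance = 0.0559 + 0.95 + 0.986 + 0.2 = 2.1919.
Steady-state concentration ∝ 1/CL: new value = 76.3 / 2.1919 = 34.8 ng/mL.

34.8 ng/mL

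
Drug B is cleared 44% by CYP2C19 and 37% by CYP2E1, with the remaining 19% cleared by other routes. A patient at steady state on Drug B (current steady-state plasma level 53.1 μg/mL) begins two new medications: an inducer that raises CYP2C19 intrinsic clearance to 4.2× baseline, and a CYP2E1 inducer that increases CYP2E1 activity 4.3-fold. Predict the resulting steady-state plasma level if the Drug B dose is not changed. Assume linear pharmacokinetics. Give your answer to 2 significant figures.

The CYP2C19 pathway (44% of clearance) rises to 4.2× activity: 0.44 × 4.2 = 1.848.
The CYP2E1 pathway (37% of clearance) increases to 4.3× activity: 0.37 × 4.3 = 1.591.
The remaining 19% of clearance is unaffected.
Relative clearance = 1.848 + 1.591 + 0.19 = 3.629.
New steady-state plasma level = 53.1 / 3.629 = 15 μg/mL (concentration scales inversely with clearance).

15 μg/mL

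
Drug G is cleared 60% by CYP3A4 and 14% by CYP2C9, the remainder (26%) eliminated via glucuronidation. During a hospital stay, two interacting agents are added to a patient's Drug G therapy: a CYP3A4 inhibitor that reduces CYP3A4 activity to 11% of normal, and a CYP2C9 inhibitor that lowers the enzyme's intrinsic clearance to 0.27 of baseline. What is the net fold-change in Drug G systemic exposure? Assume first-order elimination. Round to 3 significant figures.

The CYP3A4 pathway (60% of clearance) drops to 0.11× activity: 0.6 × 0.11 = 0.066.
The CYP2C9 pathway (14% of clearance) falls to 0.27× activity: 0.14 × 0.27 = 0.0378.
Non-CYP routes (26%) are unchanged.
New clearance relative to baseline: 0.066 + 0.0378 + 0.26 = 0.3638.
Systemic exposure ∝ 1/CL: fold-change = 1 / 0.3638 = 2.75.

2.75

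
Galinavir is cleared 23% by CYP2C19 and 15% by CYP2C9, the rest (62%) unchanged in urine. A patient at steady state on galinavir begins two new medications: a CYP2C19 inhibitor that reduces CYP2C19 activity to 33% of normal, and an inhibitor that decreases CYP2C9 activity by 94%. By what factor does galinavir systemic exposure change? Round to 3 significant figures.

1.42

CYP2C19: 0.23 × 0.33 = 0.0759
CYP2C9: 0.15 × 0.06 = 0.009
Other: 0.62 (unchanged)
New clearance relative to baseline: 0.0759 + 0.009 + 0.62 = 0.7049.
Because systemic exposure varies inversely with clearance, the combined effect is 1 / 0.7049 = 1.42.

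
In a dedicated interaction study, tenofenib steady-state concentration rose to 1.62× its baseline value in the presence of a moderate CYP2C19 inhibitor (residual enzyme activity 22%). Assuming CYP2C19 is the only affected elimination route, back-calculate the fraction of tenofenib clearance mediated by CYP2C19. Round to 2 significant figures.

Let fm be the CYP2C19 fraction. New clearance relative to baseline = fm × 0.22 + (1 − fm).
Steady-state concentration ratio = 1 / (new CL fraction), so new CL fraction = 1 / 1.62 = 0.6173.
fm × 0.22 + 1 − fm = 0.6173  ⇒  fm × (0.22 − 1) = −0.3827  ⇒  fm = 0.49.

0.49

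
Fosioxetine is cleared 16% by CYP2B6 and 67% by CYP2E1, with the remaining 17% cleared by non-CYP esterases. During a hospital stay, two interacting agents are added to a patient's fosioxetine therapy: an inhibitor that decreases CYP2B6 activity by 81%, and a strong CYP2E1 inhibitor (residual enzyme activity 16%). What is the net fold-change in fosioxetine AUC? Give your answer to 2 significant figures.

The CYP2B6 pathway (16% of clearance) drops to 0.19× activity: 0.16 × 0.19 = 0.0304.
The CYP2E1 pathway (67% of clearance) falls to 0.16× activity: 0.67 × 0.16 = 0.1072.
The remaining 17% of clearance is unaffected.
CL_new/CL_old = 0.0304 + 0.1072 + 0.17 = 0.3076.
Because AUC varies inversely with clearance, the combined effect is 1 / 0.3076 = 3.3.

3.3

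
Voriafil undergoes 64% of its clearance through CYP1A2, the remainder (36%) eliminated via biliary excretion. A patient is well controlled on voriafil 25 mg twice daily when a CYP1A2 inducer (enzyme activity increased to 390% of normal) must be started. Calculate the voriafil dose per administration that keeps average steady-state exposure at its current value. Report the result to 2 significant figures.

71 mg

The CYP1A2 pathway (64% of clearance) increases to 3.9× activity: 0.64 × 3.9 = 2.496.
The remaining 36% of clearance is unaffected.
CL_new/CL_old = 2.496 + 0.36 = 2.856.
Css,avg = (dose rate)/CL, so holding Css fixed requires dose ∝ CL: 25 × 2.856 = 71 mg.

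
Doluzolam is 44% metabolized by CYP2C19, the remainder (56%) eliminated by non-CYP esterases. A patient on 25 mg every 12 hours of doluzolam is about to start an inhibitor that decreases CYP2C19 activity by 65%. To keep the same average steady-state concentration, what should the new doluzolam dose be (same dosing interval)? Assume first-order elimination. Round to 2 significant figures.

18 mg

The CYP2C19 pathway (44% of clearance) is reduced to 0.35× activity: 0.44 × 0.35 = 0.154.
The remaining 56% of clearance is unaffected.
New clearance relative to baseline: 0.154 + 0.56 = 0.714.
Css,avg = (dose rate)/CL, so holding Css fixed requires dose ∝ CL: 25 × 0.714 = 18 mg.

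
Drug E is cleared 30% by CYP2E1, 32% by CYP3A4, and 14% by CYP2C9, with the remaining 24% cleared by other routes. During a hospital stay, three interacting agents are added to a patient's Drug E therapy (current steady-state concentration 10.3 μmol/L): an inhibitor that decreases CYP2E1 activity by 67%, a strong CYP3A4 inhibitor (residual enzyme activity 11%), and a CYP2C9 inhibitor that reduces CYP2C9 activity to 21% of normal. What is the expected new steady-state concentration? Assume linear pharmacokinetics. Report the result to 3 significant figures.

25.5 μmol/L

The CYP2E1 pathway (30% of clearance) is reduced to 0.33× activity: 0.3 × 0.33 = 0.099.
The CYP3A4 pathway (32% of clearance) falls to 0.11× activity: 0.32 × 0.11 = 0.0352.
The CYP2C9 pathway (14% of clearance) is reduced to 0.21× activity: 0.14 × 0.21 = 0.0294.
Non-CYP routes (24%) are unchanged.
New clearance relative to baseline: 0.099 + 0.0352 + 0.0294 + 0.24 = 0.4036.
New steady-state concentration = 10.3 / 0.4036 = 25.5 μmol/L (concentration scales inversely with clearance).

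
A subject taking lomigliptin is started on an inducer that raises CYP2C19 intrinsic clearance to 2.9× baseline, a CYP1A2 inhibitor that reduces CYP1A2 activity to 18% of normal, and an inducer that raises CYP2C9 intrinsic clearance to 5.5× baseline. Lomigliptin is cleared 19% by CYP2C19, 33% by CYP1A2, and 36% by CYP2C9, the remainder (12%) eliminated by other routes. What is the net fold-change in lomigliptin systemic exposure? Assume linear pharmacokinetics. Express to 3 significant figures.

The CYP2C19 pathway (19% of clearance) rises to 2.9× activity: 0.19 × 2.9 = 0.551.
The CYP1A2 pathway (33% of clearance) is reduced to 0.18× activity: 0.33 × 0.18 = 0.0594.
The CYP2C9 pathway (36% of clearance) increases to 5.5× activity: 0.36 × 5.5 = 1.98.
The remaining 12% of clearance is unaffected.
CL_new/CL_old = 0.551 + 0.0594 + 1.98 + 0.12 = 2.7104.
Because systemic exposure varies inversely with clearance, the combined effect is 1 / 2.7104 = 0.369.

0.369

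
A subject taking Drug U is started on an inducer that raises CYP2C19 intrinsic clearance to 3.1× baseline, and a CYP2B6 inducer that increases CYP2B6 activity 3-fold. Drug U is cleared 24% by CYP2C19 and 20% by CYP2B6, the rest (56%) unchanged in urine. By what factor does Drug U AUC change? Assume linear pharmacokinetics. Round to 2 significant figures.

The CYP2C19 pathway (24% of clearance) is boosted to 3.1× activity: 0.24 × 3.1 = 0.744.
The CYP2B6 pathway (20% of clearance) increases to 3× activity: 0.2 × 3 = 0.6.
Non-CYP routes (56%) are unchanged.
Relative clearance = 0.744 + 0.6 + 0.56 = 1.904.
Because AUC varies inversely with clearance, the combined effect is 1 / 1.904 = 0.53.

0.53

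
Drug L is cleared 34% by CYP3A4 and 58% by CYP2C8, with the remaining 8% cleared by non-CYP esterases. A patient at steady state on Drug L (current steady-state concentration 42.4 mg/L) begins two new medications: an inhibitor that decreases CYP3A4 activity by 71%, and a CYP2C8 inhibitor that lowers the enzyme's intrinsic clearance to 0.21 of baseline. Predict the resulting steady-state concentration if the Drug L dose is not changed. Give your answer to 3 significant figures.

The CYP3A4 pathway (34% of clearance) drops to 0.29× activity: 0.34 × 0.29 = 0.0986.
The CYP2C8 pathway (58% of clearance) drops to 0.21× activity: 0.58 × 0.21 = 0.1218.
Non-CYP routes (8%) are unchanged.
CL_new/CL_old = 0.0986 + 0.1218 + 0.08 = 0.3004.
Dividing the baseline by the relative clearance: 42.4 / 0.3004 = 141 mg/L.

141 mg/L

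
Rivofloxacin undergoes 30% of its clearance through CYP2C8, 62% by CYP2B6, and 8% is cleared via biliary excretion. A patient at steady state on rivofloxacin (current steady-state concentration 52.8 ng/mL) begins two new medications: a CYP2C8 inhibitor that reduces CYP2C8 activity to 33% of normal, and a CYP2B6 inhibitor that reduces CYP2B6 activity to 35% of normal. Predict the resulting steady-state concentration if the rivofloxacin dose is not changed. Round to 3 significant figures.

133 ng/mL

The CYP2C8 pathway (30% of clearance) drops to 0.33× activity: 0.3 × 0.33 = 0.099.
The CYP2B6 pathway (62% of clearance) drops to 0.35× activity: 0.62 × 0.35 = 0.217.
Non-CYP routes (8%) are unchanged.
Relative clearance = 0.099 + 0.217 + 0.08 = 0.396.
New steady-state concentration = 52.8 / 0.396 = 133 ng/mL (concentration scales inversely with clearance).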